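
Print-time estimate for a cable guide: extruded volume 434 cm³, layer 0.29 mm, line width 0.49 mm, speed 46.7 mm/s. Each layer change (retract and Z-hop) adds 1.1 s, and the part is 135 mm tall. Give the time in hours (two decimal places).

Line area = 0.29 × 0.49, so 0.1421 mm².
Toolpath length = 434 cm³ / 0.1421 mm² = 434000 / 0.1421 = 3054187.2 mm.
Time extruding = 3054187.2 / 46.7, so 65400.2 s.
Layer count = ceil(135 / 0.29) = 466.
Layer-change overhead: 466 × 1.1 → 512.6 s.
Total = 65400.2 + 512.6 = 65912.8 s = 18.31 hours.

18.31 hours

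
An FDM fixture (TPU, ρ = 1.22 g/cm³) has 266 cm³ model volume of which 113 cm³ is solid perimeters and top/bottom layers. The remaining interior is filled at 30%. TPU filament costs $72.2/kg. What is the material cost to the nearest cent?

Volume inside the shell = 266 − 113, so 153 cm³.
Infill volume: 0.30 × 153 → 45.9 cm³.
Total extruded = 113 + 45.9 = 158.9 cm³.
Mass = 158.9 × 1.22 = 193.858 g.
At $72.2/kg: 193.858/1000 × 72.2 = $14.00.

$14.00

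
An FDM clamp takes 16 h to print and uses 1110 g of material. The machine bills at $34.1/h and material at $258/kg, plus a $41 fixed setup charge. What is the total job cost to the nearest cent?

Machine-time cost = 34.1 × 16, so $545.60.
Material cost = 258 × 1110/1000 = $286.38.
Adding setup: 545.60 + 286.38 + 41 → $872.98.

$872.98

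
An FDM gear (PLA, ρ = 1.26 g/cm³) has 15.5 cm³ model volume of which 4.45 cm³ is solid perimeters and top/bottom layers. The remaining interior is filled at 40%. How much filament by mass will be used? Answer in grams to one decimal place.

11.2 g

Interior volume = 15.5 − 4.45, so 11.05 cm³.
Infill volume = 0.40 × 11.05 = 4.42 cm³.
Total extruded: 4.45 + 4.42 → 8.87 cm³.
Mass = 8.87 × 1.26 = 11.1762 g.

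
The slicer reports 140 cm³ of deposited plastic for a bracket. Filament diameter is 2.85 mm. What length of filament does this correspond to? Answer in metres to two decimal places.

21.95 m

Filament cross-section = π × (2.85/2)² = 6.3794 mm².
Length = 140 cm³ / 6.3794 mm² = 140000 / 6.3794 = 21945.64 mm = 21.95 m.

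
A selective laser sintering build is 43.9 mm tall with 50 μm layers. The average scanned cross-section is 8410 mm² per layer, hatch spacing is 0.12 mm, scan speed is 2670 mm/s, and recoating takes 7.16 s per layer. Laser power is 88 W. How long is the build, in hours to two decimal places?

Layer count = ceil(43.9 / 0.05) = 878.
Hatch length per layer: 8410 / 0.12 → 70083.3 mm.
Per-layer scan time = 70083.3 / 2670 = 26.2484 s.
Per-layer time = 26.2484 + 7.16 = 33.4084 s.
Build time = 878 × 33.4084 = 29332.5752 s = 8.15 hours.

8.15 hours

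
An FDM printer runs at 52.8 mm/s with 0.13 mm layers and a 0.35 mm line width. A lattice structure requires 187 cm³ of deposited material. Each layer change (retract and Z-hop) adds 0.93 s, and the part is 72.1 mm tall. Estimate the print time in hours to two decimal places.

21.77 hours

Extrusion cross-section = 0.13 × 0.35, so 0.0455 mm².
Toolpath length = 187 cm³ / 0.0455 mm² = 187000 / 0.0455 = 4109890.1 mm.
Time extruding = 4109890.1 / 52.8, so 77838.8 s.
Number of layers: 72.1 / 0.13 → 555 (rounded up).
Z-hop total: 555 × 0.93 → 516.15 s.
Total = 77838.8 + 516.15 = 78354.95 s = 21.77 hours.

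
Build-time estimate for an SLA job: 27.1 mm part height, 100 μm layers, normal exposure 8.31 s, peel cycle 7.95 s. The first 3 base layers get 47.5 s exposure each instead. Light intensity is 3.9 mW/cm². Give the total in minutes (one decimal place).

75.4 minutes

Layer count = ceil(27.1 / 0.1) = 271.
Burn-in layers: 3 × (47.5 + 7.95) → 166.35 s.
Regular layers = 268 × (8.31 + 7.95), so 4357.68 s.
Total = 166.35 + 4357.68 = 4524.03 s = 75.4 minutes.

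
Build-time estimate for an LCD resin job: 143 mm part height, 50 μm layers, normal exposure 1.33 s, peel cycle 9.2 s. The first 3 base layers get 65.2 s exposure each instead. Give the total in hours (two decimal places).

8.42 hours

Layers = ⌈143/0.05⌉ = 2860.
Bottom layers = 3 × (65.2 + 9.2), so 223.2 s.
Regular layers = 2857 × (1.33 + 9.2) = 30084.21 s.
Total = 223.2 + 30084.21 = 30307.41 s = 8.42 hours.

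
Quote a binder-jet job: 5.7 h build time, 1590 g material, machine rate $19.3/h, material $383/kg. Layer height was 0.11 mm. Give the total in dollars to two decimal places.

$718.98

Time charge = 19.3 × 5.7, so $110.01.
Material cost = 383 × 1590/1000, so $608.97.
Total = 110.01 + 608.97 = $718.98.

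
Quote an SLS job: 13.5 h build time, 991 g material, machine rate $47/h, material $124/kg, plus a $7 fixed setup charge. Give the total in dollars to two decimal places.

$764.38

Time charge: 47 × 13.5 → $634.50.
Material charge: 124 × 991/1000 → $122.884.
Adding setup: 634.50 + 122.884 + 7 → 764.384 ≈ $764.38.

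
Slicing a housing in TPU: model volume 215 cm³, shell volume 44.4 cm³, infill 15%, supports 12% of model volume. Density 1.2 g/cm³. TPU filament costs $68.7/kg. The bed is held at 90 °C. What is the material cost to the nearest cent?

Interior volume = 215 − 44.4 = 170.6 cm³.
Deposited infill: 0.15 × 170.6 → 25.59 cm³.
Support = 0.12 × 215, so 25.8 cm³.
Total extruded = 44.4 + 25.59 + 25.8 = 95.79 cm³.
Mass = 95.79 × 1.2 = 114.948 g.
Cost = 114.948 g / 1000 × $68.7/kg = $7.90.

$7.90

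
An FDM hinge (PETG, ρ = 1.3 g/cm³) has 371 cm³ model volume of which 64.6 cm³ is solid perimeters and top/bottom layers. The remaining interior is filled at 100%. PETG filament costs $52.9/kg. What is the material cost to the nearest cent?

$25.51

Infill region: 371 − 64.6 → 306.4 cm³.
Infill volume = 1.00 × 306.4, so 306.4 cm³.
Total extruded: 64.6 + 306.4 → 371 cm³.
Mass: 371 × 1.3 → 482.3 g.
At $52.9/kg: 482.3/1000 × 52.9 = $25.51.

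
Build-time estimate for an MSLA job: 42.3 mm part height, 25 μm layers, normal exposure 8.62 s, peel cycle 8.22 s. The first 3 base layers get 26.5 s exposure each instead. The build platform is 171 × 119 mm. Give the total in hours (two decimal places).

7.93 hours

Layers = ⌈42.3/0.025⌉ = 1692.
Base layers: 3 × (26.5 + 8.22) → 104.16 s.
Regular layers: 1689 × (8.62 + 8.22) → 28442.76 s.
Sum: 104.16 + 28442.76 = 28546.92 s → 7.93 hours.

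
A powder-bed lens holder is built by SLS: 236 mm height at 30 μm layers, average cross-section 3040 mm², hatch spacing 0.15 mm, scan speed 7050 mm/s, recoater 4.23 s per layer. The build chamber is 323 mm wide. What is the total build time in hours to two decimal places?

Layer count = ceil(236 / 0.03) = 7867.
Per-layer scan distance = 3040 / 0.15, so 20266.7 mm.
Per-layer scan time = 20266.7 / 7050, so 2.8747 s.
Layer cycle = 2.8747 + 4.23, so 7.1047 s.
Total: 7867 × 7.1047 s = 55892.6749 s → 15.53 hours.

15.53 hours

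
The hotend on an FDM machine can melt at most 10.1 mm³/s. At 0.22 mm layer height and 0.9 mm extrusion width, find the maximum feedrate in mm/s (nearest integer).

A = 0.22 × 0.9, so 0.198 mm².
v_max = Q/A = 10.1/0.198 = 51.01 mm/s → 51 mm/s.

51 mm/s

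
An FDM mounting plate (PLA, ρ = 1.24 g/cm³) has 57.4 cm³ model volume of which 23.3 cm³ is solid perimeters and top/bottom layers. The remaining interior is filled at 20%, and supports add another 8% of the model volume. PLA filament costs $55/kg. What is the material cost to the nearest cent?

$2.37

Interior volume = 57.4 − 23.3, so 34.1 cm³.
Deposited infill: 0.20 × 34.1 → 6.82 cm³.
Support = 0.08 × 57.4 = 4.592 cm³.
Total printed volume = 23.3 + 6.82 + 4.592, so 34.712 cm³.
Mass = 34.712 × 1.24, so 43.04288 g.
At $55/kg: 43.04288/1000 × 55 = $2.37.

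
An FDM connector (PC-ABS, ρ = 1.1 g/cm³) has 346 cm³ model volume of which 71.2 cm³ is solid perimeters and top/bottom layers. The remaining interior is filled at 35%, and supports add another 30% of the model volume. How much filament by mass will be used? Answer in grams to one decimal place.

298.3 g

Volume inside the shell: 346 − 71.2 → 274.8 cm³.
Infill volume: 0.35 × 274.8 → 96.18 cm³.
Support: 0.30 × 346 → 103.8 cm³.
Deposited volume = 71.2 + 96.18 + 103.8 = 271.18 cm³.
Mass = 271.18 × 1.1 = 298.298 g.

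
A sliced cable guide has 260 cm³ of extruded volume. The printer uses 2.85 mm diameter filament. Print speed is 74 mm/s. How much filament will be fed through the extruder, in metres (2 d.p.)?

A = π r² = π × 1.425² = 6.3794 mm².
L = 260000 mm³ / 6.3794 mm² = 40756.18 mm, i.e. 40.76 m.

40.76 m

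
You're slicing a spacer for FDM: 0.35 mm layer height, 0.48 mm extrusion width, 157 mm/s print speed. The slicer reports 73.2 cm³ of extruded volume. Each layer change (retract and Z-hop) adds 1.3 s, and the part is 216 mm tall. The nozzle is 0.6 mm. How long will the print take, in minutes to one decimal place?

59.6 minutes

Bead cross-section: 0.35 × 0.48 → 0.168 mm².
Total extruded path = 73200/0.168 = 435714.3 mm.
Extrusion time = 435714.3 / 157 = 2775.3 s.
Number of layers: 216 / 0.35 → 618 (rounded up).
Non-print overhead: 618 × 1.3 → 803.4 s.
Total = 2775.3 + 803.4 = 3578.7 s = 59.6 minutes.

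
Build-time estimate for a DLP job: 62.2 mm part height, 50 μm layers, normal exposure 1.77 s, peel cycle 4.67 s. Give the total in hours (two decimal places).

Layers = ⌈62.2/0.05⌉ = 1244.
Each layer takes = 1.77 + 4.67, so 6.44 s.
Total = 1244 × 6.44 = 8011.36 s = 2.23 hours.

2.23 hours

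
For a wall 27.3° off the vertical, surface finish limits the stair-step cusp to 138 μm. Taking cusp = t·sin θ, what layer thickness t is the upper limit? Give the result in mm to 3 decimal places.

t = h_c / sin θ = 0.138 / 0.4586 = 0.301 mm.

0.301 mm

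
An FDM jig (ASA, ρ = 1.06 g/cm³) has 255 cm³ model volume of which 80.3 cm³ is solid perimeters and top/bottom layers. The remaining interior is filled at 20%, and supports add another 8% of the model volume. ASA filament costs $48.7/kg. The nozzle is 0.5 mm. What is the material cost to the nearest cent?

Volume inside the shell = 255 − 80.3 = 174.7 cm³.
Deposited infill = 0.20 × 174.7, so 34.94 cm³.
Support = 0.08 × 255 = 20.4 cm³.
Deposited volume = 80.3 + 34.94 + 20.4 = 135.64 cm³.
Mass: 135.64 × 1.06 → 143.7784 g.
At $48.7/kg: 143.7784/1000 × 48.7 = $7.00.

$7.00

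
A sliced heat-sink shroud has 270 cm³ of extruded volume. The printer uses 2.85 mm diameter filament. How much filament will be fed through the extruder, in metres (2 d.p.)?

42.32 m

A = π r² = π × 1.425² = 6.3794 mm².
Length = 270 cm³ / 6.3794 mm² = 270000 / 6.3794 = 42323.73 mm = 42.32 m.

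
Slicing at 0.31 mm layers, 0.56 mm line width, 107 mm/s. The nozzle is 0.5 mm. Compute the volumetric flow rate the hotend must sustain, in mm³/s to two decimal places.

18.58

A = 0.31 × 0.56, so 0.1736 mm².
Q = v·A = 107 × 0.1736 = 18.58 mm³/s.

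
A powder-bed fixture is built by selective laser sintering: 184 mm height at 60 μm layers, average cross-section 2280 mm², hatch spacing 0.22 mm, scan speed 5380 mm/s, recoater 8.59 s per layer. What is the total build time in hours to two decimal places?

8.96 hours

Layers = ⌈184/0.06⌉ = 3067.
Scan path per layer = 2280 / 0.22, so 10363.6 mm.
Per-layer scan time = 10363.6 / 5380 = 1.9263 s.
Layer cycle = 1.9263 + 8.59 = 10.5163 s.
Build time = 3067 × 10.5163 = 32253.4921 s = 8.96 hours.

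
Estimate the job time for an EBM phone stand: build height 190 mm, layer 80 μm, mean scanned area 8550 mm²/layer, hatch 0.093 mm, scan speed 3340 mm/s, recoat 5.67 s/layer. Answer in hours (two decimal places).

21.90 hours

Layer count = ceil(190 / 0.08) = 2375.
Scan path per layer = 8550 / 0.093 = 91935.5 mm.
Beam time per layer: 91935.5 / 3340 → 27.5256 s.
Per-layer time = 27.5256 + 5.67, so 33.1956 s.
Build time = 2375 × 33.1956 = 78839.55 s = 21.90 hours.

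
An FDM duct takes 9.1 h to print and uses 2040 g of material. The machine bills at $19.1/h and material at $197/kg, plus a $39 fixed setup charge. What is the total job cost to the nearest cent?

Time charge = 19.1 × 9.1, so $173.81.
Material charge: 197 × 2040/1000 → $401.88.
Total = 173.81 + 401.88 + 39 = $614.69.

$614.69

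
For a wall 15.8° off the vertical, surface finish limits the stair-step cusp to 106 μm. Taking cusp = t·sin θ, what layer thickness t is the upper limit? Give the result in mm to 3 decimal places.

0.389 mm

sin(15.8°) = 0.2723; t_max = 0.106/0.2723 = 0.389 mm.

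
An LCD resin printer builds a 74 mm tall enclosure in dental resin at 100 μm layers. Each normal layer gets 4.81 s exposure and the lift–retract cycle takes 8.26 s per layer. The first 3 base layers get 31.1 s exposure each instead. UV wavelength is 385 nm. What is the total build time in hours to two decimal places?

Layer count = ceil(74 / 0.1) = 740.
Base layers: 3 × (31.1 + 8.26) → 118.08 s.
Regular layers = 737 × (4.81 + 8.26) = 9632.59 s.
Total = 118.08 + 9632.59 = 9750.67 s = 2.71 hours.

2.71 hours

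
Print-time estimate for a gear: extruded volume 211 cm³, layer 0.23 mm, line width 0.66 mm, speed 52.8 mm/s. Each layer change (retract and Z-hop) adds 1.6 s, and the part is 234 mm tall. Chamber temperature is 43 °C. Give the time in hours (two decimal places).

Line area: 0.23 × 0.66 → 0.1518 mm².
Toolpath length = 211 cm³ / 0.1518 mm² = 211000 / 0.1518 = 1389986.8 mm.
Time extruding = 1389986.8 / 52.8 = 26325.5 s.
Layers = ⌈234/0.23⌉ = 1018.
Z-hop total: 1018 × 1.6 → 1628.8 s.
Altogether 26325.5 + 1628.8 = 27954.3 s, i.e. 7.77 hours.

7.77 hours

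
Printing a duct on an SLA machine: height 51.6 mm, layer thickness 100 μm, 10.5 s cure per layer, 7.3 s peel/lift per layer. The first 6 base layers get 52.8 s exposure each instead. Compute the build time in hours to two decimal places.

Number of layers: 51.6 / 0.1 → 516 (rounded up).
Base layers = 6 × (52.8 + 7.3) = 360.6 s.
Regular layers: 510 × (10.5 + 7.3) → 9078 s.
Total = 360.6 + 9078 = 9438.6 s = 2.62 hours.

2.62 hours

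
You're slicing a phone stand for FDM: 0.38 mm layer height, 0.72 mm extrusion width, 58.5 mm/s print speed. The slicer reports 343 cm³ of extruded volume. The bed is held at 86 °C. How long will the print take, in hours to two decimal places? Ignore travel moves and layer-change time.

5.95 hours

Extrusion cross-section: 0.38 × 0.72 → 0.2736 mm².
Path length: 343000 mm³ / 0.2736 mm² → 1253655 mm.
Print-move time: 1253655 / 58.5 → 21430 s.
21430 s = 5.95 hours.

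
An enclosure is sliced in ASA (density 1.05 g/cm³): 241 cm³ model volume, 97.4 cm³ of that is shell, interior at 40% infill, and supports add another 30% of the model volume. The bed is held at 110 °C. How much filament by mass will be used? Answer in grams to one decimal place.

Infill region: 241 − 97.4 → 143.6 cm³.
Infill volume = 0.40 × 143.6 = 57.44 cm³.
Support = 0.30 × 241 = 72.3 cm³.
Total extruded = 97.4 + 57.44 + 72.3, so 227.14 cm³.
Mass = 227.14 × 1.05, so 238.497 g.

238.5 g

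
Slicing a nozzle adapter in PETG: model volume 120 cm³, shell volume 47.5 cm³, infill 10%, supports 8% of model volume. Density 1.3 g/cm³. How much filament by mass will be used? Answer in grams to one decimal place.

Infill region = 120 − 47.5 = 72.5 cm³.
Infill deposited: 0.10 × 72.5 → 7.25 cm³.
Support = 0.08 × 120, so 9.6 cm³.
Total printed volume: 47.5 + 7.25 + 9.6 → 64.35 cm³.
Mass = 64.35 × 1.3, so 83.655 g.

83.7 g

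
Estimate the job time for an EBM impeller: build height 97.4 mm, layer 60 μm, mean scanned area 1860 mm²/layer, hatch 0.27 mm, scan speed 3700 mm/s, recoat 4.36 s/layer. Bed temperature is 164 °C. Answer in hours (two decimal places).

Layer count = ceil(97.4 / 0.06) = 1624.
Per-layer scan distance = 1860 / 0.27 = 6888.9 mm.
Scan time per layer = 6888.9 / 3700, so 1.8619 s.
Time per layer = 1.8619 + 4.36, so 6.2219 s.
Build time = 1624 × 6.2219 = 10104.3656 s = 2.81 hours.

2.81 hours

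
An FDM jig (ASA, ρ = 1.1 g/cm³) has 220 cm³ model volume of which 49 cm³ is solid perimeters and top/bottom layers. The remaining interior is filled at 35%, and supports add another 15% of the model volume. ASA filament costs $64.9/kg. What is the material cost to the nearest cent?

$10.13

Interior volume = 220 − 49 = 171 cm³.
Deposited infill = 0.35 × 171 = 59.85 cm³.
Support: 0.15 × 220 → 33 cm³.
Total printed volume = 49 + 59.85 + 33, so 141.85 cm³.
Mass: 141.85 × 1.1 → 156.035 g.
Cost = 156.035 g / 1000 × $64.9/kg = $10.13.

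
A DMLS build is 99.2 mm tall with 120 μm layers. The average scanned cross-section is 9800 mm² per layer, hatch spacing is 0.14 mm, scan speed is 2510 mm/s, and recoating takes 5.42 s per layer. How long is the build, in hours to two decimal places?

7.65 hours

Layers = ⌈99.2/0.12⌉ = 827.
Per-layer scan distance = 9800 / 0.14 = 70000 mm.
Laser time per layer: 70000 / 2510 → 27.8884 s.
Per-layer time: 27.8884 + 5.42 → 33.3084 s.
Total: 827 × 33.3084 s = 27546.0468 s → 7.65 hours.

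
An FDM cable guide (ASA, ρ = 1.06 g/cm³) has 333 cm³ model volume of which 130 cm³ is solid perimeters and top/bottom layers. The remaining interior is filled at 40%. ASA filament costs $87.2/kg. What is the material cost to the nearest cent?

$19.52

Volume inside the shell: 333 − 130 → 203 cm³.
Deposited infill = 0.40 × 203, so 81.2 cm³.
Deposited volume = 130 + 81.2 = 211.2 cm³.
Mass = 211.2 × 1.06 = 223.872 g.
Cost = 223.872 g / 1000 × $87.2/kg = $19.52.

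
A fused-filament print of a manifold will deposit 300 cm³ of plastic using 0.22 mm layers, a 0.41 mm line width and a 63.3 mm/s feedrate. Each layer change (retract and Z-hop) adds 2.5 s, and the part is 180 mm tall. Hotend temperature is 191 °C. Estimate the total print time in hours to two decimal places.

15.16 hours

Bead cross-section: 0.22 × 0.41 → 0.0902 mm².
Total extruded path = 300000/0.0902 = 3325942.4 mm.
Time extruding: 3325942.4 / 63.3 → 52542.5 s.
Number of layers: 180 / 0.22 → 819 (rounded up).
Layer-change overhead: 819 × 2.5 → 2047.5 s.
Altogether 52542.5 + 2047.5 = 54590 s, i.e. 15.16 hours.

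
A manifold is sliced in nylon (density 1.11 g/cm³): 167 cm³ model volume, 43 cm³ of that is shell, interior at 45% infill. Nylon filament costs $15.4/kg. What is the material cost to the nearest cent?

Interior volume = 167 − 43, so 124 cm³.
Infill deposited = 0.45 × 124, so 55.8 cm³.
Total printed volume = 43 + 55.8, so 98.8 cm³.
Mass: 98.8 × 1.11 → 109.668 g.
At $15.4/kg: 109.668/1000 × 15.4 = $1.69.

$1.69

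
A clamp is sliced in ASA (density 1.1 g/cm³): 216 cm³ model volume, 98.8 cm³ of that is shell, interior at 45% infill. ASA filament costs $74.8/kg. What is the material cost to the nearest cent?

Infill region = 216 − 98.8, so 117.2 cm³.
Infill volume: 0.45 × 117.2 → 52.74 cm³.
Total extruded = 98.8 + 52.74, so 151.54 cm³.
Mass = 151.54 × 1.1 = 166.694 g.
At $74.8/kg: 166.694/1000 × 74.8 = $12.47.

$12.47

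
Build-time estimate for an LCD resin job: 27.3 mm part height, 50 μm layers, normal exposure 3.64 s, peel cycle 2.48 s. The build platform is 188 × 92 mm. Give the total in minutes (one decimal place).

Layers = ⌈27.3/0.05⌉ = 546.
Each layer takes = 3.64 + 2.48 = 6.12 s.
Build time: 546 × 6.12 s = 3341.52 s, i.e. 55.7 minutes.

55.7 minutes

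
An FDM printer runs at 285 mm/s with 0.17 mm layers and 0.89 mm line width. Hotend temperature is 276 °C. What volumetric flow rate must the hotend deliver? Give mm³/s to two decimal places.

Bead cross-section = 0.17 × 0.89 = 0.1513 mm².
Volumetric flow = 285 × 0.1513 = 43.12 mm³/s.

43.12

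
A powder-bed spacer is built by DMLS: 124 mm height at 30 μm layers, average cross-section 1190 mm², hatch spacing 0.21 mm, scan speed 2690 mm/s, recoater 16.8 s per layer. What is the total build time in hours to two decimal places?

21.71 hours

Layers = ⌈124/0.03⌉ = 4134.
Scan path per layer = 1190 / 0.21 = 5666.7 mm.
Scan time per layer = 5666.7 / 2690 = 2.1066 s.
Per-layer time = 2.1066 + 16.8, so 18.9066 s.
4134 layers × 18.9066 s/layer = 78159.8844 s, i.e. 21.71 hours.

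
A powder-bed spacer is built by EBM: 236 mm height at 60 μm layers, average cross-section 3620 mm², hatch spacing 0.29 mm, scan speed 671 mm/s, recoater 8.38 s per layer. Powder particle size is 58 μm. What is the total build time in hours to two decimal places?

29.49 hours

Layer count = ceil(236 / 0.06) = 3934.
Per-layer scan distance = 3620 / 0.29, so 12482.8 mm.
Scan time per layer: 12482.8 / 671 → 18.6033 s.
Per-layer time = 18.6033 + 8.38 = 26.9833 s.
Total: 3934 × 26.9833 s = 106152.3022 s → 29.49 hours.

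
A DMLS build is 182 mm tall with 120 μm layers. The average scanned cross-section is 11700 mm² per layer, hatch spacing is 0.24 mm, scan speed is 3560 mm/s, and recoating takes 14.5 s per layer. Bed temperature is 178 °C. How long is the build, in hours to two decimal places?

11.88 hours

Layers = ⌈182/0.12⌉ = 1517.
Scan path per layer: 11700 / 0.24 → 48750 mm.
Laser time per layer = 48750 / 3560 = 13.6938 s.
Per-layer time: 13.6938 + 14.5 → 28.1938 s.
Total: 1517 × 28.1938 s = 42769.9946 s → 11.88 hours.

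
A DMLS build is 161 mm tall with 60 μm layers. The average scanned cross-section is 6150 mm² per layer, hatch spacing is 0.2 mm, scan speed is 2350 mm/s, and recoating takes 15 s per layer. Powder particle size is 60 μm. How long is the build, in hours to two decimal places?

20.94 hours

Layers = ⌈161/0.06⌉ = 2684.
Per-layer scan distance: 6150 / 0.2 → 30750 mm.
Per-layer scan time = 30750 / 2350 = 13.0851 s.
Per-layer time = 13.0851 + 15 = 28.0851 s.
Build time = 2684 × 28.0851 = 75380.4084 s = 20.94 hours.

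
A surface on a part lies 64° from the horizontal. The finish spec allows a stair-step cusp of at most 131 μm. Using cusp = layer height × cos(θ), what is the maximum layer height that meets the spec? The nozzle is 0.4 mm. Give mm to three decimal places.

t = h_c / cos θ = 0.131 / 0.4384 = 0.299 mm.

0.299 mm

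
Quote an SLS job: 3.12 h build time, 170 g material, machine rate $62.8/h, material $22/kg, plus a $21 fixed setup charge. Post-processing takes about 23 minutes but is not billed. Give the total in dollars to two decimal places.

$220.68

Machine cost = 62.8 × 3.12 = $195.936.
Material charge = 22 × 170/1000, so $3.74.
Adding setup: 195.936 + 3.74 + 21 → 220.676 ≈ $220.68.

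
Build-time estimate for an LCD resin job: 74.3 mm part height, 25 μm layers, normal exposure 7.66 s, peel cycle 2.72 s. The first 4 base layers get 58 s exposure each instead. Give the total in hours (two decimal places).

8.63 hours

Number of layers: 74.3 / 0.025 → 2972 (rounded up).
Base layers = 4 × (58 + 2.72), so 242.88 s.
Normal layers: 2968 × (7.66 + 2.72) → 30807.84 s.
Sum: 242.88 + 30807.84 = 31050.72 s → 8.63 hours.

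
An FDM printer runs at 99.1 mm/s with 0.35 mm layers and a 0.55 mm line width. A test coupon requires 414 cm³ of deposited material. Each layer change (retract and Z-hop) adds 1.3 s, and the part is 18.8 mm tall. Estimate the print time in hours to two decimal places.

6.05 hours

Line area: 0.35 × 0.55 → 0.1925 mm².
Path length: 414000 mm³ / 0.1925 mm² → 2150649.4 mm.
Print-move time = 2150649.4 / 99.1, so 21701.8 s.
Number of layers: 18.8 / 0.35 → 54 (rounded up).
Z-hop total = 54 × 1.3 = 70.2 s.
Altogether 21701.8 + 70.2 = 21772 s, i.e. 6.05 hours.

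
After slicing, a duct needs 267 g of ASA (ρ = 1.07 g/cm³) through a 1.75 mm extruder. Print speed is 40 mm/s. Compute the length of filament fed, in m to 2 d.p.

103.74 m

Extruded volume: 267/1.07 = 249.5327 cm³ (249532.7 mm³).
Filament cross-section = π × (1.75/2)² = 2.4053 mm².
Length = 249532.7 / 2.4053 = 103742.86 mm = 103.74 m.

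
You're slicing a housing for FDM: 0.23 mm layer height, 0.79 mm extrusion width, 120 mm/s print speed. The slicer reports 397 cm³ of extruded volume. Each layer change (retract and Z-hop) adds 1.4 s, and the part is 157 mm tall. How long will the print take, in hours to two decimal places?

Line area = 0.23 × 0.79 = 0.1817 mm².
Total extruded path = 397000/0.1817 = 2184920.2 mm.
Extrusion time: 2184920.2 / 120 → 18207.7 s.
Number of layers: 157 / 0.23 → 683 (rounded up).
Layer-change overhead = 683 × 1.4 = 956.2 s.
Total = 18207.7 + 956.2 = 19163.9 s = 5.32 hours.

5.32 hours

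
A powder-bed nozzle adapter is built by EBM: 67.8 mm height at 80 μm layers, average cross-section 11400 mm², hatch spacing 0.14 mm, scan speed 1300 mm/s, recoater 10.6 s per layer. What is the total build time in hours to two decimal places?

Number of layers: 67.8 / 0.08 → 848 (rounded up).
Hatch length per layer: 11400 / 0.14 → 81428.6 mm.
Scan time per layer = 81428.6 / 1300, so 62.6374 s.
Per-layer time = 62.6374 + 10.6 = 73.2374 s.
Build time = 848 × 73.2374 = 62105.3152 s = 17.25 hours.

17.25 hours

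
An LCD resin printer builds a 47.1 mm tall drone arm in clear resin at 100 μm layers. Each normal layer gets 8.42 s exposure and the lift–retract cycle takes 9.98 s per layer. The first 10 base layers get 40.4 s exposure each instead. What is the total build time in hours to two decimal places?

Number of layers: 47.1 / 0.1 → 471 (rounded up).
Base layers: 10 × (40.4 + 9.98) → 503.8 s.
Regular layers = 461 × (8.42 + 9.98) = 8482.4 s.
Total = 503.8 + 8482.4 = 8986.2 s = 2.50 hours.

2.50 hours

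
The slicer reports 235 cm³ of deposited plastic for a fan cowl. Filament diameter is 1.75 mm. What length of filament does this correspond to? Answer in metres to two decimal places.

97.70 m

A = π r² = π × 0.875² = 2.4053 mm².
Length = 235 cm³ / 2.4053 mm² = 235000 / 2.4053 = 97700.91 mm = 97.70 m.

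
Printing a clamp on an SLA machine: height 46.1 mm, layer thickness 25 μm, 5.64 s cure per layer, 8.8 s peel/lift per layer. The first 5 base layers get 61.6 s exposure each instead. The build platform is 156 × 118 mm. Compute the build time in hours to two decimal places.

7.47 hours

Number of layers: 46.1 / 0.025 → 1844 (rounded up).
Burn-in layers = 5 × (61.6 + 8.8), so 352 s.
Normal layers: 1839 × (5.64 + 8.8) → 26555.16 s.
Sum: 352 + 26555.16 = 26907.16 s → 7.47 hours.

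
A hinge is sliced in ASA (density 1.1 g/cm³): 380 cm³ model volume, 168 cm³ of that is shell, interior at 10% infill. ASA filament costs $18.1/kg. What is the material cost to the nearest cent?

$3.77

Infill region = 380 − 168 = 212 cm³.
Deposited infill = 0.10 × 212 = 21.2 cm³.
Total extruded = 168 + 21.2 = 189.2 cm³.
Mass: 189.2 × 1.1 → 208.12 g.
At $18.1/kg: 208.12/1000 × 18.1 = $3.77.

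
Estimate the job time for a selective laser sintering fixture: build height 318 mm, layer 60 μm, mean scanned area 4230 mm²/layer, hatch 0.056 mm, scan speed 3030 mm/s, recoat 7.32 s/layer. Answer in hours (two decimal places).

47.48 hours

Layer count = ceil(318 / 0.06) = 5300.
Hatch length per layer = 4230 / 0.056 = 75535.7 mm.
Scan time per layer = 75535.7 / 3030 = 24.9293 s.
Time per layer: 24.9293 + 7.32 → 32.2493 s.
Total: 5300 × 32.2493 s = 170921.29 s → 47.48 hours.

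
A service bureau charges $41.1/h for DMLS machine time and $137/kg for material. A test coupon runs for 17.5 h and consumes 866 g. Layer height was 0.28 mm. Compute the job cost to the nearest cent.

$837.89

Time charge = 41.1 × 17.5 = $719.25.
Material cost: 137 × 866/1000 → $118.642.
Total = 719.25 + 118.642 = 837.892 ≈ $837.89.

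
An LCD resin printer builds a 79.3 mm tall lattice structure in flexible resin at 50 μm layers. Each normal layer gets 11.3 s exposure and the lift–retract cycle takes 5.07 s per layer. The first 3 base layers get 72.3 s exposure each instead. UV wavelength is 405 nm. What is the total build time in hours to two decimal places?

7.26 hours

Number of layers: 79.3 / 0.05 → 1586 (rounded up).
Bottom layers = 3 × (72.3 + 5.07) = 232.11 s.
Regular layers = 1583 × (11.3 + 5.07), so 25913.71 s.
Total = 232.11 + 25913.71 = 26145.82 s = 7.26 hours.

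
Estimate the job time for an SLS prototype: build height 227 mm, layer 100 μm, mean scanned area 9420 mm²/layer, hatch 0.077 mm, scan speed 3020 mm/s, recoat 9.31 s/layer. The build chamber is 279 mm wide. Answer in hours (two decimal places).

31.41 hours

Number of layers: 227 / 0.1 → 2270 (rounded up).
Scan path per layer: 9420 / 0.077 → 122337.7 mm.
Laser time per layer: 122337.7 / 3020 → 40.5092 s.
Per-layer time: 40.5092 + 9.31 → 49.8192 s.
Total: 2270 × 49.8192 s = 113089.584 s → 31.41 hours.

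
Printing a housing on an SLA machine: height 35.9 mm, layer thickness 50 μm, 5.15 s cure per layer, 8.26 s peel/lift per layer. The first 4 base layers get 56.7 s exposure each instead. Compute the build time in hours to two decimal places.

Layer count = ceil(35.9 / 0.05) = 718.
Burn-in layers: 4 × (56.7 + 8.26) → 259.84 s.
Remaining layers: 714 × (5.15 + 8.26) → 9574.74 s.
Total = 259.84 + 9574.74 = 9834.58 s = 2.73 hours.

2.73 hours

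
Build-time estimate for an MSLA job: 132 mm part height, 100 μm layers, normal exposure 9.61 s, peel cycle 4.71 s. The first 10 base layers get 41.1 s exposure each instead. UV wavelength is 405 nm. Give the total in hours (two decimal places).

Layer count = ceil(132 / 0.1) = 1320.
Burn-in layers: 10 × (41.1 + 4.71) → 458.1 s.
Remaining layers = 1310 × (9.61 + 4.71), so 18759.2 s.
Total = 458.1 + 18759.2 = 19217.3 s = 5.34 hours.

5.34 hours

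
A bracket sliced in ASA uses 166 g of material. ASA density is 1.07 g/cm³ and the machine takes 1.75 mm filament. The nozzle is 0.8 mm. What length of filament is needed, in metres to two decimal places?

64.50 m

Extruded volume: 166/1.07 = 155.1402 cm³ (155140.2 mm³).
A = π r² = π × 0.875² = 2.4053 mm².
Length = 155140.2 / 2.4053 = 64499.31 mm = 64.50 m.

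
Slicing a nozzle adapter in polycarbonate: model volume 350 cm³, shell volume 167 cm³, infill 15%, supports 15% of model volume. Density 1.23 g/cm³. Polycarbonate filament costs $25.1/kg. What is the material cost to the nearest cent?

Infill region = 350 − 167, so 183 cm³.
Infill volume = 0.15 × 183 = 27.45 cm³.
Support: 0.15 × 350 → 52.5 cm³.
Deposited volume = 167 + 27.45 + 52.5, so 246.95 cm³.
Mass: 246.95 × 1.23 → 303.7485 g.
At $25.1/kg: 303.7485/1000 × 25.1 = $7.62.

$7.62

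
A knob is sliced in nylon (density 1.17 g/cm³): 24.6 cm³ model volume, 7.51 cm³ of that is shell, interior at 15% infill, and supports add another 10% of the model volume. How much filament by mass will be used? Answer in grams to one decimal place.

Interior volume: 24.6 − 7.51 → 17.09 cm³.
Deposited infill = 0.15 × 17.09 = 2.5635 cm³.
Support = 0.10 × 24.6 = 2.46 cm³.
Deposited volume = 7.51 + 2.5635 + 2.46, so 12.5335 cm³.
Mass = 12.5335 × 1.17 = 14.664195 g.

14.7 g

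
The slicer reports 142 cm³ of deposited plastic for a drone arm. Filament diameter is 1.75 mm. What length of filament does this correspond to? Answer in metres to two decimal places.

59.04 m

A = π r² = π × 0.875² = 2.4053 mm².
Length = 142 cm³ / 2.4053 mm² = 142000 / 2.4053 = 59036.29 mm = 59.04 m.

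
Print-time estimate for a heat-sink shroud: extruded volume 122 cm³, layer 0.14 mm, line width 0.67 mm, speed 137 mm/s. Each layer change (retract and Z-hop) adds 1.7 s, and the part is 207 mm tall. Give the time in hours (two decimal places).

Extrusion cross-section = 0.14 × 0.67 = 0.0938 mm².
Total extruded path = 122000/0.0938 = 1300639.7 mm.
Time extruding = 1300639.7 / 137 = 9493.7 s.
Number of layers: 207 / 0.14 → 1479 (rounded up).
Z-hop total = 1479 × 1.7 = 2514.3 s.
Altogether 9493.7 + 2514.3 = 12008 s, i.e. 3.34 hours.

3.34 hours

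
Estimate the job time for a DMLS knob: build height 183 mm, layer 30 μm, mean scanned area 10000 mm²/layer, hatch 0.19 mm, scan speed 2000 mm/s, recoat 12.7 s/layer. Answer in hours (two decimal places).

66.11 hours

Layer count = ceil(183 / 0.03) = 6100.
Per-layer scan distance: 10000 / 0.19 → 52631.6 mm.
Scan time per layer: 52631.6 / 2000 → 26.3158 s.
Time per layer = 26.3158 + 12.7, so 39.0158 s.
Build time = 6100 × 39.0158 = 237996.38 s = 66.11 hours.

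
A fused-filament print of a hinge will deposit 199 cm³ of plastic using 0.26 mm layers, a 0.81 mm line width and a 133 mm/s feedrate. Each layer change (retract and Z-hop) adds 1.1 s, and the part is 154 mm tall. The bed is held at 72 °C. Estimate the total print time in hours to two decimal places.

2.15 hours

Bead cross-section: 0.26 × 0.81 → 0.2106 mm².
Total extruded path = 199000/0.2106 = 944919.3 mm.
Print-move time: 944919.3 / 133 → 7104.7 s.
Layer count = ceil(154 / 0.26) = 593.
Layer-change overhead = 593 × 1.1, so 652.3 s.
Total = 7104.7 + 652.3 = 7757 s = 2.15 hours.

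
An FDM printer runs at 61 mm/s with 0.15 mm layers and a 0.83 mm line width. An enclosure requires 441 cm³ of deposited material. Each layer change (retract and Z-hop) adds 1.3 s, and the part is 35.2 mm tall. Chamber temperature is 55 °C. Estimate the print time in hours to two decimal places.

Extrusion cross-section = 0.15 × 0.83, so 0.1245 mm².
Path length: 441000 mm³ / 0.1245 mm² → 3542168.7 mm.
Extrusion time = 3542168.7 / 61, so 58068.3 s.
Layer count = ceil(35.2 / 0.15) = 235.
Layer-change overhead = 235 × 1.3, so 305.5 s.
Altogether 58068.3 + 305.5 = 58373.8 s, i.e. 16.21 hours.

16.21 hours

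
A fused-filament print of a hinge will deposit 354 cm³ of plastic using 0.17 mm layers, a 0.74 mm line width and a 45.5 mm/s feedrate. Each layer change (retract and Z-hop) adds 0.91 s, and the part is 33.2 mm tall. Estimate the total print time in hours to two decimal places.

Bead cross-section = 0.17 × 0.74 = 0.1258 mm².
Path length: 354000 mm³ / 0.1258 mm² → 2813990.5 mm.
Print-move time = 2813990.5 / 45.5, so 61845.9 s.
Number of layers: 33.2 / 0.17 → 196 (rounded up).
Non-print overhead: 196 × 0.91 → 178.36 s.
Altogether 61845.9 + 178.36 = 62024.26 s, i.e. 17.23 hours.

17.23 hours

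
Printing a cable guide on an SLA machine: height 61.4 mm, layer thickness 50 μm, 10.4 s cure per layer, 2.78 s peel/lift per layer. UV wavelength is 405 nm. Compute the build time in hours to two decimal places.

4.50 hours

Layer count = ceil(61.4 / 0.05) = 1228.
Cycle time: 10.4 + 2.78 → 13.18 s.
Total = 1228 × 13.18 = 16185.04 s = 4.50 hours.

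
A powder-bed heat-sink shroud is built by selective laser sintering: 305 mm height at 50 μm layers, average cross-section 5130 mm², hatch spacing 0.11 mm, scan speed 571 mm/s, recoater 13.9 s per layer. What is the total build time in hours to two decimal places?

Number of layers: 305 / 0.05 → 6100 (rounded up).
Hatch length per layer: 5130 / 0.11 → 46636.4 mm.
Scan time per layer = 46636.4 / 571, so 81.675 s.
Per-layer time = 81.675 + 13.9, so 95.575 s.
6100 layers × 95.575 s/layer = 583007.5 s, i.e. 161.95 hours.

161.95 hours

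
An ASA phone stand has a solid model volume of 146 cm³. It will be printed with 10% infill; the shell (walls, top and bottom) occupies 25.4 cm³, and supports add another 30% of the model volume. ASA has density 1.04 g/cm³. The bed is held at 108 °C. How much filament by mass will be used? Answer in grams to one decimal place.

Volume inside the shell: 146 − 25.4 → 120.6 cm³.
Deposited infill = 0.10 × 120.6, so 12.06 cm³.
Support: 0.30 × 146 → 43.8 cm³.
Total extruded = 25.4 + 12.06 + 43.8, so 81.26 cm³.
Mass: 81.26 × 1.04 → 84.5104 g.

84.5 g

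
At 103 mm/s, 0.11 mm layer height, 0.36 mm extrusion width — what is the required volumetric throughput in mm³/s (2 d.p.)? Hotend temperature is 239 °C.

A = 0.11 × 0.36 = 0.0396 mm².
Volumetric flow = 103 × 0.0396 = 4.08 mm³/s.

4.08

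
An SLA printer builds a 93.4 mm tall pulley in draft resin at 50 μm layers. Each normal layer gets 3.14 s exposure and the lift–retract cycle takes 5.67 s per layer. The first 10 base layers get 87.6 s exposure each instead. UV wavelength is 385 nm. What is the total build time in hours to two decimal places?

Layer count = ceil(93.4 / 0.05) = 1868.
Bottom layers = 10 × (87.6 + 5.67), so 932.7 s.
Remaining layers = 1858 × (3.14 + 5.67) = 16368.98 s.
Sum: 932.7 + 16368.98 = 17301.68 s → 4.81 hours.

4.81 hours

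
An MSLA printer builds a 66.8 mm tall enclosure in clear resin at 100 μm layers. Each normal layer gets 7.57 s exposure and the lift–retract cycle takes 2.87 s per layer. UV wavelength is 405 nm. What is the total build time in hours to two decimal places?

Layer count = ceil(66.8 / 0.1) = 668.
Cycle time = 7.57 + 2.87 = 10.44 s.
Build time: 668 × 10.44 s = 6973.92 s, i.e. 1.94 hours.

1.94 hours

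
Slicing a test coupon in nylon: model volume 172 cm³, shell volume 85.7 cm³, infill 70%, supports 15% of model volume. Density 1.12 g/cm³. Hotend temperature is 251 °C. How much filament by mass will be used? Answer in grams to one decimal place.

192.5 g

Volume inside the shell: 172 − 85.7 → 86.3 cm³.
Deposited infill: 0.70 × 86.3 → 60.41 cm³.
Support = 0.15 × 172, so 25.8 cm³.
Total printed volume: 85.7 + 60.41 + 25.8 → 171.91 cm³.
Mass = 171.91 × 1.12 = 192.5392 g.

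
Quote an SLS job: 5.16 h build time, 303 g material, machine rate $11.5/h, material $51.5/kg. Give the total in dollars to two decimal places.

Time charge: 11.5 × 5.16 → $59.34.
Material charge = 51.5 × 303/1000 = $15.6045.
Total = 59.34 + 15.6045 = 74.9445 ≈ $74.94.

$74.94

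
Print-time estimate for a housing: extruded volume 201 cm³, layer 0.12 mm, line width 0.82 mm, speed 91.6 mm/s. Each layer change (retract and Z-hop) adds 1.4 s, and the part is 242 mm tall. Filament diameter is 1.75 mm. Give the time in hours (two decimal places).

Bead cross-section: 0.12 × 0.82 → 0.0984 mm².
Path length: 201000 mm³ / 0.0984 mm² → 2042682.9 mm.
Time extruding = 2042682.9 / 91.6, so 22300 s.
Layer count = ceil(242 / 0.12) = 2017.
Layer-change overhead = 2017 × 1.4, so 2823.8 s.
Altogether 22300 + 2823.8 = 25123.8 s, i.e. 6.98 hours.

6.98 hours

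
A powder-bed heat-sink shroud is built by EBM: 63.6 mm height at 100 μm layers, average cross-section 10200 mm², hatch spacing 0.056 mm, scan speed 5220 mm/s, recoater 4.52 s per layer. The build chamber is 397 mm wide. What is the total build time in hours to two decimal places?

Layers = ⌈63.6/0.1⌉ = 636.
Hatch length per layer = 10200 / 0.056, so 182142.9 mm.
Beam time per layer = 182142.9 / 5220 = 34.8933 s.
Per-layer time = 34.8933 + 4.52, so 39.4133 s.
636 layers × 39.4133 s/layer = 25066.8588 s, i.e. 6.96 hours.

6.96 hours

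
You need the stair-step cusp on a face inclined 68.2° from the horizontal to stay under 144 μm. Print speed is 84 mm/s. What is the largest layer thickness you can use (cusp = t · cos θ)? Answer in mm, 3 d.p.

t = h_c / cos θ = 0.144 / 0.3714 = 0.388 mm.

0.388 mm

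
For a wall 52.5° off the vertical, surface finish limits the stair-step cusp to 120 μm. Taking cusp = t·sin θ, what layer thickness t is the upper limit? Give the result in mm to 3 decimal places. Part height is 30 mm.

0.151 mm

t = h_c / sin θ = 0.12 / 0.7934 = 0.151 mm.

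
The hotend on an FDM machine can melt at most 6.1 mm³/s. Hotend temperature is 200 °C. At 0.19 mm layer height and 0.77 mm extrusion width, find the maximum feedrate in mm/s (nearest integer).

42 mm/s

Bead cross-section: 0.19 × 0.77 → 0.1463 mm².
Max speed = 6.1 / 0.1463 = 41.70 ≈ 42 mm/s.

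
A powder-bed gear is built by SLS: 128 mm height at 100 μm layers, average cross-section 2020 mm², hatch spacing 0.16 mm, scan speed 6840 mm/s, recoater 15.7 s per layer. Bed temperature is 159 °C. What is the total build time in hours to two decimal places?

Layer count = ceil(128 / 0.1) = 1280.
Hatch length per layer: 2020 / 0.16 → 12625 mm.
Scan time per layer = 12625 / 6840 = 1.8458 s.
Time per layer: 1.8458 + 15.7 → 17.5458 s.
Total: 1280 × 17.5458 s = 22458.624 s → 6.24 hours.

6.24 hours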